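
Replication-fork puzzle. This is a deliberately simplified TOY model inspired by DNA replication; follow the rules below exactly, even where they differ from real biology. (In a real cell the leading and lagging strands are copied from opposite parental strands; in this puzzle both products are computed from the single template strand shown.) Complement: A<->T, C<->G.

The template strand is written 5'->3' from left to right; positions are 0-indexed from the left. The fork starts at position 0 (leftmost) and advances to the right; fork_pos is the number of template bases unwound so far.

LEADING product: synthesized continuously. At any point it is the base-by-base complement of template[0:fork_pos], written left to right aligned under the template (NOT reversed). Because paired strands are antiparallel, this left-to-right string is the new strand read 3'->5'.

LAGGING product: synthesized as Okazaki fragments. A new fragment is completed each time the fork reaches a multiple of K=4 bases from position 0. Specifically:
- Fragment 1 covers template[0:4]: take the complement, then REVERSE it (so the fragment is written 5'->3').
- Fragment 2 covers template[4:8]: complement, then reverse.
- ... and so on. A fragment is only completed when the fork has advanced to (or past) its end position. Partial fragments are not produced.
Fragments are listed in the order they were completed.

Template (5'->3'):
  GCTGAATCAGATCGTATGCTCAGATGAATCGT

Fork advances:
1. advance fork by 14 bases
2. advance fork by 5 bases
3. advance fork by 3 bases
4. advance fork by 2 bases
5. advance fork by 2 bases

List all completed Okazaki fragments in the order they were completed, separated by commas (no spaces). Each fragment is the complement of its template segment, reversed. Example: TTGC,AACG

Step 1: advance 14 -> fork_pos = 0 + 14 = 14. Reached multiple(s) of 4: 4, 8, 12 -> fragments 1-3 completed (3 total).
Step 2: advance 5 -> fork_pos = 14 + 5 = 19. Reached multiple(s) of 4: 16 -> fragment 4 completed (4 total).
Step 3: advance 3 -> fork_pos = 19 + 3 = 22. Reached multiple(s) of 4: 20 -> fragment 5 completed (5 total).
Step 4: advance 2 -> fork_pos = 22 + 2 = 24. Reached multiple(s) of 4: 24 -> fragment 6 completed (6 total).
Step 5: advance 2 -> fork_pos = 24 + 2 = 26. Next multiple of 4 is 28 (not reached); still 6 fragment(s).
Final fork_pos = 26, so 6 fragment(s) are complete. Build each: template segment -> complement -> reverse.
Fragment 1: template[0:4] = GCTG -> complement CGAC -> reversed CAGC
Fragment 2: template[4:8] = AATC -> complement TTAG -> reversed GATT
Fragment 3: template[8:12] = AGAT -> complement TCTA -> reversed ATCT
Fragment 4: template[12:16] = CGTA -> complement GCAT -> reversed TACG
Fragment 5: template[16:20] = TGCT -> complement ACGA -> reversed AGCA
Fragment 6: template[20:24] = CAGA -> complement GTCT -> reversed TCTG

Answer: CAGC,GATT,ATCT,TACG,AGCA,TCTG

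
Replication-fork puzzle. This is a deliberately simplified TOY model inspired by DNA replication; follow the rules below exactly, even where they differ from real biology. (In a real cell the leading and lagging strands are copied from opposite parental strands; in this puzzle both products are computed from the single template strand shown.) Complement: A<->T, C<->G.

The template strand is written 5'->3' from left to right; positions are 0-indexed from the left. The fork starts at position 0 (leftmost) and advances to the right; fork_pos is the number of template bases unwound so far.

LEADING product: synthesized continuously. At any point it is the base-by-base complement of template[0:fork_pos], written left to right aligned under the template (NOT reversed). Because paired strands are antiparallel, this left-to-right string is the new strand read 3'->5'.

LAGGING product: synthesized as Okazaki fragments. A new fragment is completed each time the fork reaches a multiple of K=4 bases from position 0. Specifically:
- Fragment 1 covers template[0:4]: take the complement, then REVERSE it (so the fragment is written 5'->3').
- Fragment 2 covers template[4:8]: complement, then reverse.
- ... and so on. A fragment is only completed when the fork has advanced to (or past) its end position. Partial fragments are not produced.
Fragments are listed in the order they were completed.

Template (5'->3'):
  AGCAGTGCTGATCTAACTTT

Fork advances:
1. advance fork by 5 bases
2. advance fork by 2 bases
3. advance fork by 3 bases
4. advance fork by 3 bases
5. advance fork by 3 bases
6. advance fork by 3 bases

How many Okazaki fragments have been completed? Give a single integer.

Step 1: advance 5 -> fork_pos = 0 + 5 = 5. Reached multiple(s) of 4: 4 -> fragment 1 completed (1 total).
Step 2: advance 2 -> fork_pos = 5 + 2 = 7. Next multiple of 4 is 8 (not reached); still 1 fragment(s).
Step 3: advance 3 -> fork_pos = 7 + 3 = 10. Reached multiple(s) of 4: 8 -> fragment 2 completed (2 total).
Step 4: advance 3 -> fork_pos = 10 + 3 = 13. Reached multiple(s) of 4: 12 -> fragment 3 completed (3 total).
Step 5: advance 3 -> fork_pos = 13 + 3 = 16. Reached multiple(s) of 4: 16 -> fragment 4 completed (4 total).
Step 6: advance 3 -> fork_pos = 16 + 3 = 19. Next multiple of 4 is 20 (not reached); still 4 fragment(s).
Check: final fork_pos = 19; the multiples of 4 that are <= 19 are 4..16 -> 19 // 4 = 4 completed fragment(s).

Answer: 4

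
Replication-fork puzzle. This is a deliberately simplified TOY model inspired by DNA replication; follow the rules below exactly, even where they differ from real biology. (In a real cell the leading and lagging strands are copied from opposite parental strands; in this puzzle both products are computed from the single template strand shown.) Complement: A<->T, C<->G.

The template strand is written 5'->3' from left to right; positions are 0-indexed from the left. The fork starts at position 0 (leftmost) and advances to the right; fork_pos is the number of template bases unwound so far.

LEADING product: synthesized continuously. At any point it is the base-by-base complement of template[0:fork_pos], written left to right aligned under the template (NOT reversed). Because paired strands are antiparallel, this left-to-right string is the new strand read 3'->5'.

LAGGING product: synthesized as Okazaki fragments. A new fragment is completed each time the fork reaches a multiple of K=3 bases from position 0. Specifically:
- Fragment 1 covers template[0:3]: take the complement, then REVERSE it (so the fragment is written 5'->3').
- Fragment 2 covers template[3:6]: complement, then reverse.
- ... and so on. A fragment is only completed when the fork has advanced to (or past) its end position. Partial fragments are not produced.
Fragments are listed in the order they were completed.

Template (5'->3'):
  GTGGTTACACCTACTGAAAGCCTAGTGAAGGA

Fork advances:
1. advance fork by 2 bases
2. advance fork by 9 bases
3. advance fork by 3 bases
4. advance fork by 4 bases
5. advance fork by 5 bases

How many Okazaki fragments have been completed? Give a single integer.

Step 1: advance 2 -> fork_pos = 0 + 2 = 2. Next multiple of 3 is 3 (not reached); still 0 fragment(s).
Step 2: advance 9 -> fork_pos = 2 + 9 = 11. Reached multiple(s) of 3: 3, 6, 9 -> fragments 1-3 completed (3 total).
Step 3: advance 3 -> fork_pos = 11 + 3 = 14. Reached multiple(s) of 3: 12 -> fragment 4 completed (4 total).
Step 4: advance 4 -> fork_pos = 14 + 4 = 18. Reached multiple(s) of 3: 15, 18 -> fragments 5-6 completed (6 total).
Step 5: advance 5 -> fork_pos = 18 + 5 = 23. Reached multiple(s) of 3: 21 -> fragment 7 completed (7 total).
Check: final fork_pos = 23; the multiples of 3 that are <= 23 are 3..21 -> 23 // 3 = 7 completed fragment(s).

Answer: 7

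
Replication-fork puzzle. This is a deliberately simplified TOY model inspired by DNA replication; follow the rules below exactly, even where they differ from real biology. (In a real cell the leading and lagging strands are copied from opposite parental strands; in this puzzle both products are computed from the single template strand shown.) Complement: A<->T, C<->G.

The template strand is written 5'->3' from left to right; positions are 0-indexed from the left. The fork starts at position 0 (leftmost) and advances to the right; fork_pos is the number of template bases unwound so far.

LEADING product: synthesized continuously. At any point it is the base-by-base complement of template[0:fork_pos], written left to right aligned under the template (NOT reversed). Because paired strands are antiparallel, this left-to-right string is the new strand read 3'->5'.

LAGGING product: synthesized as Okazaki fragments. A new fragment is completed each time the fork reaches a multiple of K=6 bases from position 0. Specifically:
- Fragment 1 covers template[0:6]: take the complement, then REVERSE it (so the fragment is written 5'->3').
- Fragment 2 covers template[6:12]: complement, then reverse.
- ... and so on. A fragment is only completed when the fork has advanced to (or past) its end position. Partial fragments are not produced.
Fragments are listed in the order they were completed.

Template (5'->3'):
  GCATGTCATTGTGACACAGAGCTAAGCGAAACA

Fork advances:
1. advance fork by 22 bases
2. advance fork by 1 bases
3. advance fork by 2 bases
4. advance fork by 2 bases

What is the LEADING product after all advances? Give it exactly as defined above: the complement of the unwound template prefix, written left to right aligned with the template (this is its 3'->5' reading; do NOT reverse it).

Step 1: advance 22 -> fork_pos = 0 + 22 = 22.
Step 2: advance 1 -> fork_pos = 22 + 1 = 23.
Step 3: advance 2 -> fork_pos = 23 + 2 = 25.
Step 4: advance 2 -> fork_pos = 25 + 2 = 27.
Unwound prefix: template[0:27] = GCATGTCATTGTGACACAGAGCTAAGC
Complement it base by base (A<->T, C<->G), keeping left-to-right order:
  [0:5] GCATG -> CGTAC
  [5:10] TCATT -> AGTAA
  [10:15] GTGAC -> CACTG
  [15:20] ACAGA -> TGTCT
  [20:25] GCTAA -> CGATT
  [25:27] GC -> CG
Concatenate: CGTACAGTAACACTGTGTCTCGATTCG (length 27; written aligned with the template, i.e. 3'->5').

Answer: CGTACAGTAACACTGTGTCTCGATTCG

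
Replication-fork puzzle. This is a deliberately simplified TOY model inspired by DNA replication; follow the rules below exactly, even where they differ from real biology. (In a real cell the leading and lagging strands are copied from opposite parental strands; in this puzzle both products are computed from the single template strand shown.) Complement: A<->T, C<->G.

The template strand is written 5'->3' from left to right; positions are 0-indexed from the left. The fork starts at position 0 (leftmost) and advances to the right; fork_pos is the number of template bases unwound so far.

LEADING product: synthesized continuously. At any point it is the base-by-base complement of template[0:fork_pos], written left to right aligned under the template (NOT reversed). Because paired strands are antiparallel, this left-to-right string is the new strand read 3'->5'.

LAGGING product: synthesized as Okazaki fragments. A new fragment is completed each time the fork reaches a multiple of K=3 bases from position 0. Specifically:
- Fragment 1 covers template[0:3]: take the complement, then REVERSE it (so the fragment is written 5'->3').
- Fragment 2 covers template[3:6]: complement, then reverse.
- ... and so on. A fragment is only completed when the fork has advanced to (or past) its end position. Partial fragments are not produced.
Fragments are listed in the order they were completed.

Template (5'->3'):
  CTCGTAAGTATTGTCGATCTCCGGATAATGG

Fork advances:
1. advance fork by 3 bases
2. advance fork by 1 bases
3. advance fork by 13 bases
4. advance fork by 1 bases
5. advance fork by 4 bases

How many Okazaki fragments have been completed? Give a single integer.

Answer: 7

Derivation:
Step 1: advance 3 -> fork_pos = 0 + 3 = 3. Reached multiple(s) of 3: 3 -> fragment 1 completed (1 total).
Step 2: advance 1 -> fork_pos = 3 + 1 = 4. Next multiple of 3 is 6 (not reached); still 1 fragment(s).
Step 3: advance 13 -> fork_pos = 4 + 13 = 17. Reached multiple(s) of 3: 6, 9, 12, 15 -> fragments 2-5 completed (5 total).
Step 4: advance 1 -> fork_pos = 17 + 1 = 18. Reached multiple(s) of 3: 18 -> fragment 6 completed (6 total).
Step 5: advance 4 -> fork_pos = 18 + 4 = 22. Reached multiple(s) of 3: 21 -> fragment 7 completed (7 total).
Check: final fork_pos = 22; the multiples of 3 that are <= 22 are 3..21 -> 22 // 3 = 7 completed fragment(s).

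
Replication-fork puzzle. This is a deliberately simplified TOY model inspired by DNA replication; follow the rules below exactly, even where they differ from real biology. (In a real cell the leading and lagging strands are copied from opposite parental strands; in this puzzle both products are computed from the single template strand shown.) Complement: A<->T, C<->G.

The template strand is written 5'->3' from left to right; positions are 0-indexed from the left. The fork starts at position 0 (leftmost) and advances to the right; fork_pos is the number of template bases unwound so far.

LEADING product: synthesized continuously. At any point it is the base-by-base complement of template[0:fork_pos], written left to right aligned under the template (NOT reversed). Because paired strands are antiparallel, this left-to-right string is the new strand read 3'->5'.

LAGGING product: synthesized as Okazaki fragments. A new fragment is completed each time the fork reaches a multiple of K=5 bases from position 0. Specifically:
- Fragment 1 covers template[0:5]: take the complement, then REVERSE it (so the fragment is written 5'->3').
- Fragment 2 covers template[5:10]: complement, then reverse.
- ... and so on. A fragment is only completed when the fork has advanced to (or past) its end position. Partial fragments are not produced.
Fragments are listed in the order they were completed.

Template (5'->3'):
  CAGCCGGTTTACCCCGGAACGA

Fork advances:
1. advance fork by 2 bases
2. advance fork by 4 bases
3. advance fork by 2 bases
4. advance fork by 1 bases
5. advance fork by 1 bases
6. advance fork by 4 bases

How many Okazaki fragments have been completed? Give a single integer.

Answer: 2

Derivation:
Step 1: advance 2 -> fork_pos = 0 + 2 = 2. Next multiple of 5 is 5 (not reached); still 0 fragment(s).
Step 2: advance 4 -> fork_pos = 2 + 4 = 6. Reached multiple(s) of 5: 5 -> fragment 1 completed (1 total).
Step 3: advance 2 -> fork_pos = 6 + 2 = 8. Next multiple of 5 is 10 (not reached); still 1 fragment(s).
Step 4: advance 1 -> fork_pos = 8 + 1 = 9. Next multiple of 5 is 10 (not reached); still 1 fragment(s).
Step 5: advance 1 -> fork_pos = 9 + 1 = 10. Reached multiple(s) of 5: 10 -> fragment 2 completed (2 total).
Step 6: advance 4 -> fork_pos = 10 + 4 = 14. Next multiple of 5 is 15 (not reached); still 2 fragment(s).
Check: final fork_pos = 14; the multiples of 5 that are <= 14 are 5..10 -> 14 // 5 = 2 completed fragment(s).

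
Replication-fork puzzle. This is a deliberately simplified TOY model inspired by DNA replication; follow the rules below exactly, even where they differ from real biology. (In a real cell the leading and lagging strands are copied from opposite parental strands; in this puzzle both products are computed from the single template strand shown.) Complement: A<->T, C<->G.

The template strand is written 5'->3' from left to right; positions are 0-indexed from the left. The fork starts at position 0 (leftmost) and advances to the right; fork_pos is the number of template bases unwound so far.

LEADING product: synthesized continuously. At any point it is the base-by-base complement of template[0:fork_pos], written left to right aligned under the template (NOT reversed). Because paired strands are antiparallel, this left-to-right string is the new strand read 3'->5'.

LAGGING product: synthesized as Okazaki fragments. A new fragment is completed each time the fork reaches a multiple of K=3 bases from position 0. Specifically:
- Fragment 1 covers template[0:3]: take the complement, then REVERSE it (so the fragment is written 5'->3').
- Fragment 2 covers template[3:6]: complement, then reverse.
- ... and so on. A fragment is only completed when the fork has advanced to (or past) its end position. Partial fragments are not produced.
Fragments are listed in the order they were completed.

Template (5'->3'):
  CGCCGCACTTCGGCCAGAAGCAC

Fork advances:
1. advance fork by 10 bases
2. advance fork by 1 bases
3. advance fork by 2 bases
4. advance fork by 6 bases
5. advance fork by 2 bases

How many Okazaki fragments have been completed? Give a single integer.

Answer: 7

Derivation:
Step 1: advance 10 -> fork_pos = 0 + 10 = 10. Reached multiple(s) of 3: 3, 6, 9 -> fragments 1-3 completed (3 total).
Step 2: advance 1 -> fork_pos = 10 + 1 = 11. Next multiple of 3 is 12 (not reached); still 3 fragment(s).
Step 3: advance 2 -> fork_pos = 11 + 2 = 13. Reached multiple(s) of 3: 12 -> fragment 4 completed (4 total).
Step 4: advance 6 -> fork_pos = 13 + 6 = 19. Reached multiple(s) of 3: 15, 18 -> fragments 5-6 completed (6 total).
Step 5: advance 2 -> fork_pos = 19 + 2 = 21. Reached multiple(s) of 3: 21 -> fragment 7 completed (7 total).
Check: final fork_pos = 21; the multiples of 3 that are <= 21 are 3..21 -> 21 // 3 = 7 completed fragment(s).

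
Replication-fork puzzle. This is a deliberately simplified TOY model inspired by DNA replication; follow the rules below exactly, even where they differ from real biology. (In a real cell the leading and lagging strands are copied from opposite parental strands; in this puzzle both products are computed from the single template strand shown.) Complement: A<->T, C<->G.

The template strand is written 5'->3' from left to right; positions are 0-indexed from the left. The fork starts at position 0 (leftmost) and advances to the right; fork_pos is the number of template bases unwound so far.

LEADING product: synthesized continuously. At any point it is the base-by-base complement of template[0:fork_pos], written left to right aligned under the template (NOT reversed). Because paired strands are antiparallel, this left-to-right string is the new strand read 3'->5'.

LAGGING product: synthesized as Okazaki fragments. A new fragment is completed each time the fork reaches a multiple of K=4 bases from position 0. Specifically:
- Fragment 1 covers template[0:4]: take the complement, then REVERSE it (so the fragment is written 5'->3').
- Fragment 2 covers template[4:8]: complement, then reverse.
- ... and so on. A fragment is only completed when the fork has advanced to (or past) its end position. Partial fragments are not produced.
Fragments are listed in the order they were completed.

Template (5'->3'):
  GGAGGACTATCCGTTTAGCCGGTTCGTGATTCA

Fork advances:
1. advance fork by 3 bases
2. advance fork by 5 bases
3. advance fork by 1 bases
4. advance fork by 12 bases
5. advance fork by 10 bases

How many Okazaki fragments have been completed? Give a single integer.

Answer: 7

Derivation:
Step 1: advance 3 -> fork_pos = 0 + 3 = 3. Next multiple of 4 is 4 (not reached); still 0 fragment(s).
Step 2: advance 5 -> fork_pos = 3 + 5 = 8. Reached multiple(s) of 4: 4, 8 -> fragments 1-2 completed (2 total).
Step 3: advance 1 -> fork_pos = 8 + 1 = 9. Next multiple of 4 is 12 (not reached); still 2 fragment(s).
Step 4: advance 12 -> fork_pos = 9 + 12 = 21. Reached multiple(s) of 4: 12, 16, 20 -> fragments 3-5 completed (5 total).
Step 5: advance 10 -> fork_pos = 21 + 10 = 31. Reached multiple(s) of 4: 24, 28 -> fragments 6-7 completed (7 total).
Check: final fork_pos = 31; the multiples of 4 that are <= 31 are 4..28 -> 31 // 4 = 7 completed fragment(s).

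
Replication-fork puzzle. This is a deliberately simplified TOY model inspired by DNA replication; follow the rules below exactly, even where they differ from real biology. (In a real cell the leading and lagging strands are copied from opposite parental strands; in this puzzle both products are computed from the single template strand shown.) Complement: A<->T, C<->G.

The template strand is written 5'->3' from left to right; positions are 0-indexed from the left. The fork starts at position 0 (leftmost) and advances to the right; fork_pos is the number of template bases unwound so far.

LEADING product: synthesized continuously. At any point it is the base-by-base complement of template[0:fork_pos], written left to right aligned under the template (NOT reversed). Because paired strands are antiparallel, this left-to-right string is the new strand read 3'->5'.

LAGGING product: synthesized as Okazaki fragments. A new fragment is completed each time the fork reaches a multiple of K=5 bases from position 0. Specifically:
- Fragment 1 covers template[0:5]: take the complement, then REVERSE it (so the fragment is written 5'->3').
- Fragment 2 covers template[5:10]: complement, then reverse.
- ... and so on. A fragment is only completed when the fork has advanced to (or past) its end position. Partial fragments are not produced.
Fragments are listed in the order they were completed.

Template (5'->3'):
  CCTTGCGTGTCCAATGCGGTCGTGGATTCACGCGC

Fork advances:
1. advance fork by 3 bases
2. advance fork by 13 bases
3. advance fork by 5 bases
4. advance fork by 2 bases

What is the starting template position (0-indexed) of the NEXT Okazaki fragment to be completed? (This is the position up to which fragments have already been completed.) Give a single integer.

Answer: 20

Derivation:
Step 1: advance 3 -> fork_pos = 0 + 3 = 3. Next multiple of 5 is 5 (not reached); still 0 fragment(s).
Step 2: advance 13 -> fork_pos = 3 + 13 = 16. Reached multiple(s) of 5: 5, 10, 15 -> fragments 1-3 completed (3 total).
Step 3: advance 5 -> fork_pos = 16 + 5 = 21. Reached multiple(s) of 5: 20 -> fragment 4 completed (4 total).
Step 4: advance 2 -> fork_pos = 21 + 2 = 23. Next multiple of 5 is 25 (not reached); still 4 fragment(s).
4 fragment(s) completed, covering template[0:20] (4 x 5 = 20). The next fragment, fragment 5, covers template[20:25], so it starts at position 20.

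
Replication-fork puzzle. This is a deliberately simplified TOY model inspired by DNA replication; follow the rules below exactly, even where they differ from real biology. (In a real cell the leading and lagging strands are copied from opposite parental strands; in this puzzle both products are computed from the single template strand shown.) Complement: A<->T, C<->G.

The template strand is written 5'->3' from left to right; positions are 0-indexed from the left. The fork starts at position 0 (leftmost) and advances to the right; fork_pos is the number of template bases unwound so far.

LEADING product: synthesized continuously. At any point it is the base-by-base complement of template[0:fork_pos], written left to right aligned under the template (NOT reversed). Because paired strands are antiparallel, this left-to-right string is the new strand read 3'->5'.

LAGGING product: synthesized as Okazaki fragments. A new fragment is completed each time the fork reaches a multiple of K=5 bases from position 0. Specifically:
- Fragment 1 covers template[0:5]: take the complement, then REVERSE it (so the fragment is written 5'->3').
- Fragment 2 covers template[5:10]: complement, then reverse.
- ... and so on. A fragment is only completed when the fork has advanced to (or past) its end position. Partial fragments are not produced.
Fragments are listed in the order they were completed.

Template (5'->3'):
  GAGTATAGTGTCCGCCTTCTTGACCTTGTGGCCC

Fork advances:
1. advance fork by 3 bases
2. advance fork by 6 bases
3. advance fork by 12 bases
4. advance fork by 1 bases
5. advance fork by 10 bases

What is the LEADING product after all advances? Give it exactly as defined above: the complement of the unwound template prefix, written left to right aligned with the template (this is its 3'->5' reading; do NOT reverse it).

Answer: CTCATATCACAGGCGGAAGAACTGGAACACCG

Derivation:
Step 1: advance 3 -> fork_pos = 0 + 3 = 3.
Step 2: advance 6 -> fork_pos = 3 + 6 = 9.
Step 3: advance 12 -> fork_pos = 9 + 12 = 21.
Step 4: advance 1 -> fork_pos = 21 + 1 = 22.
Step 5: advance 10 -> fork_pos = 22 + 10 = 32.
Unwound prefix: template[0:32] = GAGTATAGTGTCCGCCTTCTTGACCTTGTGGC
Complement it base by base (A<->T, C<->G), keeping left-to-right order:
  [0:5] GAGTA -> CTCAT
  [5:10] TAGTG -> ATCAC
  [10:15] TCCGC -> AGGCG
  [15:20] CTTCT -> GAAGA
  [20:25] TGACC -> ACTGG
  [25:30] TTGTG -> AACAC
  [30:32] GC -> CG
Concatenate: CTCATATCACAGGCGGAAGAACTGGAACACCG (length 32; written aligned with the template, i.e. 3'->5').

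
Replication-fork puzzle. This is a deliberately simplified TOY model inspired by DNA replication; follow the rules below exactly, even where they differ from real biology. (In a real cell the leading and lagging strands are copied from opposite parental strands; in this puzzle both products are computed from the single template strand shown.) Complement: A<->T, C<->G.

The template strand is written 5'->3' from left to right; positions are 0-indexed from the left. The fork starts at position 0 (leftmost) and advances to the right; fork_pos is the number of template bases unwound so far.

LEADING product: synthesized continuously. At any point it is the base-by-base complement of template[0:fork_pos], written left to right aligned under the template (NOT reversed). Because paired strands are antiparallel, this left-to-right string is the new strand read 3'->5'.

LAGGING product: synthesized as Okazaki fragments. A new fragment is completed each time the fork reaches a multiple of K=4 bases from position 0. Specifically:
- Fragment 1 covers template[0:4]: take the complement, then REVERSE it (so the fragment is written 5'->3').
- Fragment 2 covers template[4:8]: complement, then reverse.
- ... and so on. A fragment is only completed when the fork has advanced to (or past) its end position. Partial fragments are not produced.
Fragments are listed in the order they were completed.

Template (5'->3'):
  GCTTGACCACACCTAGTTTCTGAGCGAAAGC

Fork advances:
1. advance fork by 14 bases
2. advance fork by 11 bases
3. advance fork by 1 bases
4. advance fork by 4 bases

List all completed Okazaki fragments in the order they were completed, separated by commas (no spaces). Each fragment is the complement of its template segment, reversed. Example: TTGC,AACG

Answer: AAGC,GGTC,GTGT,CTAG,GAAA,CTCA,TTCG

Derivation:
Step 1: advance 14 -> fork_pos = 0 + 14 = 14. Reached multiple(s) of 4: 4, 8, 12 -> fragments 1-3 completed (3 total).
Step 2: advance 11 -> fork_pos = 14 + 11 = 25. Reached multiple(s) of 4: 16, 20, 24 -> fragments 4-6 completed (6 total).
Step 3: advance 1 -> fork_pos = 25 + 1 = 26. Next multiple of 4 is 28 (not reached); still 6 fragment(s).
Step 4: advance 4 -> fork_pos = 26 + 4 = 30. Reached multiple(s) of 4: 28 -> fragment 7 completed (7 total).
Final fork_pos = 30, so 7 fragment(s) are complete. Build each: template segment -> complement -> reverse.
Fragment 1: template[0:4] = GCTT -> complement CGAA -> reversed AAGC
Fragment 2: template[4:8] = GACC -> complement CTGG -> reversed GGTC
Fragment 3: template[8:12] = ACAC -> complement TGTG -> reversed GTGT
Fragment 4: template[12:16] = CTAG -> complement GATC -> reversed CTAG
Fragment 5: template[16:20] = TTTC -> complement AAAG -> reversed GAAA
Fragment 6: template[20:24] = TGAG -> complement ACTC -> reversed CTCA
Fragment 7: template[24:28] = CGAA -> complement GCTT -> reversed TTCG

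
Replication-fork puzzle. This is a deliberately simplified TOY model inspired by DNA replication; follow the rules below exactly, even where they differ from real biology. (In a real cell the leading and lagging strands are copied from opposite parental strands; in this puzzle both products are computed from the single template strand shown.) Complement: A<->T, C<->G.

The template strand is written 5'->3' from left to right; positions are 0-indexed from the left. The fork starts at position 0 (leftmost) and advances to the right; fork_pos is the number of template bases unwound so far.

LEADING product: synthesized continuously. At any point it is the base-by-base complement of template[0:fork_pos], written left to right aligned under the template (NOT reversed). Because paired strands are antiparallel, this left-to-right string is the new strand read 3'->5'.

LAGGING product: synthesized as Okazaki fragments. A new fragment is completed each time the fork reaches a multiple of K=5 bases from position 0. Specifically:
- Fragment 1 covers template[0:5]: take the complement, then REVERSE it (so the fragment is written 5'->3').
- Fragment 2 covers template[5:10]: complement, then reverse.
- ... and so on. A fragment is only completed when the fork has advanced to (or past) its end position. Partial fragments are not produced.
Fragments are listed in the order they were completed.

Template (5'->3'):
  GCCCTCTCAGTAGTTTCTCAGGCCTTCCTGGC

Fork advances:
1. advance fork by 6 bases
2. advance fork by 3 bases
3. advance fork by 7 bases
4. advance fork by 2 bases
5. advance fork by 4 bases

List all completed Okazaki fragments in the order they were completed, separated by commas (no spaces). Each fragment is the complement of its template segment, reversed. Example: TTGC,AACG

Answer: AGGGC,CTGAG,AACTA,TGAGA

Derivation:
Step 1: advance 6 -> fork_pos = 0 + 6 = 6. Reached multiple(s) of 5: 5 -> fragment 1 completed (1 total).
Step 2: advance 3 -> fork_pos = 6 + 3 = 9. Next multiple of 5 is 10 (not reached); still 1 fragment(s).
Step 3: advance 7 -> fork_pos = 9 + 7 = 16. Reached multiple(s) of 5: 10, 15 -> fragments 2-3 completed (3 total).
Step 4: advance 2 -> fork_pos = 16 + 2 = 18. Next multiple of 5 is 20 (not reached); still 3 fragment(s).
Step 5: advance 4 -> fork_pos = 18 + 4 = 22. Reached multiple(s) of 5: 20 -> fragment 4 completed (4 total).
Final fork_pos = 22, so 4 fragment(s) are complete. Build each: template segment -> complement -> reverse.
Fragment 1: template[0:5] = GCCCT -> complement CGGGA -> reversed AGGGC
Fragment 2: template[5:10] = CTCAG -> complement GAGTC -> reversed CTGAG
Fragment 3: template[10:15] = TAGTT -> complement ATCAA -> reversed AACTA
Fragment 4: template[15:20] = TCTCA -> complement AGAGT -> reversed TGAGA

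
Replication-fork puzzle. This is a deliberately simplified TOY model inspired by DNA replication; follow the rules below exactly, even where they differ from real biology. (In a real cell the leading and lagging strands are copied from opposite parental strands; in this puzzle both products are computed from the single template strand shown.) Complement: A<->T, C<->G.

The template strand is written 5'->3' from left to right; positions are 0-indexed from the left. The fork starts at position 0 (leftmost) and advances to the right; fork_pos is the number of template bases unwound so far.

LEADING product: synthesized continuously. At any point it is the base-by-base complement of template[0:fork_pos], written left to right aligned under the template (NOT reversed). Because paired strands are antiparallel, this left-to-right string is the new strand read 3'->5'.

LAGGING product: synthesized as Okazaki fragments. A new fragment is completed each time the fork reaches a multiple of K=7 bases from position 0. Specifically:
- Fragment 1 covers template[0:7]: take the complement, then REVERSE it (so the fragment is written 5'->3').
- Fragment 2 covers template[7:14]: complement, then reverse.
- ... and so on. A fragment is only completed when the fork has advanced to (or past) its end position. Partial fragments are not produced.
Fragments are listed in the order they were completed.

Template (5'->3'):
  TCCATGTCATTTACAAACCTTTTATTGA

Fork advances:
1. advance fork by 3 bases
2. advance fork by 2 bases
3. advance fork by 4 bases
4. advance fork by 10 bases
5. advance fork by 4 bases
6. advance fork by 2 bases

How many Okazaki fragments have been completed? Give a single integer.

Answer: 3

Derivation:
Step 1: advance 3 -> fork_pos = 0 + 3 = 3. Next multiple of 7 is 7 (not reached); still 0 fragment(s).
Step 2: advance 2 -> fork_pos = 3 + 2 = 5. Next multiple of 7 is 7 (not reached); still 0 fragment(s).
Step 3: advance 4 -> fork_pos = 5 + 4 = 9. Reached multiple(s) of 7: 7 -> fragment 1 completed (1 total).
Step 4: advance 10 -> fork_pos = 9 + 10 = 19. Reached multiple(s) of 7: 14 -> fragment 2 completed (2 total).
Step 5: advance 4 -> fork_pos = 19 + 4 = 23. Reached multiple(s) of 7: 21 -> fragment 3 completed (3 total).
Step 6: advance 2 -> fork_pos = 23 + 2 = 25. Next multiple of 7 is 28 (not reached); still 3 fragment(s).
Check: final fork_pos = 25; the multiples of 7 that are <= 25 are 7..21 -> 25 // 7 = 3 completed fragment(s).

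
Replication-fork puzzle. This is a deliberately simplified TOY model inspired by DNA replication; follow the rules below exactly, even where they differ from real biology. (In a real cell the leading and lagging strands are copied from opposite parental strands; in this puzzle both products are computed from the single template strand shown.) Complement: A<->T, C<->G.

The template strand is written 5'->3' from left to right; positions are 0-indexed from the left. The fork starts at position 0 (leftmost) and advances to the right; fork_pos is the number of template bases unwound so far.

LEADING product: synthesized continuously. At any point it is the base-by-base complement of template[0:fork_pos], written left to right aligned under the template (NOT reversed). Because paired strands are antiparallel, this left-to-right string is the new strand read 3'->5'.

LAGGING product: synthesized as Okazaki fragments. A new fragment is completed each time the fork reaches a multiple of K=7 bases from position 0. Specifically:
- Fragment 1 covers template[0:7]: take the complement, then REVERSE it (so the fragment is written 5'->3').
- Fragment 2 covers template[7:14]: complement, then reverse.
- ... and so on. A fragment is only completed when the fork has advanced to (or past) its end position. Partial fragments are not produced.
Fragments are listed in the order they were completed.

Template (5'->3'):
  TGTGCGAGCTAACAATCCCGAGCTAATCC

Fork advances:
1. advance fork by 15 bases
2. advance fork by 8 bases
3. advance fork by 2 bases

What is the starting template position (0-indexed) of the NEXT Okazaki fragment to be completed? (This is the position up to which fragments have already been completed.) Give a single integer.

Answer: 21

Derivation:
Step 1: advance 15 -> fork_pos = 0 + 15 = 15. Reached multiple(s) of 7: 7, 14 -> fragments 1-2 completed (2 total).
Step 2: advance 8 -> fork_pos = 15 + 8 = 23. Reached multiple(s) of 7: 21 -> fragment 3 completed (3 total).
Step 3: advance 2 -> fork_pos = 23 + 2 = 25. Next multiple of 7 is 28 (not reached); still 3 fragment(s).
3 fragment(s) completed, covering template[0:21] (3 x 7 = 21). The next fragment, fragment 4, covers template[21:28], so it starts at position 21.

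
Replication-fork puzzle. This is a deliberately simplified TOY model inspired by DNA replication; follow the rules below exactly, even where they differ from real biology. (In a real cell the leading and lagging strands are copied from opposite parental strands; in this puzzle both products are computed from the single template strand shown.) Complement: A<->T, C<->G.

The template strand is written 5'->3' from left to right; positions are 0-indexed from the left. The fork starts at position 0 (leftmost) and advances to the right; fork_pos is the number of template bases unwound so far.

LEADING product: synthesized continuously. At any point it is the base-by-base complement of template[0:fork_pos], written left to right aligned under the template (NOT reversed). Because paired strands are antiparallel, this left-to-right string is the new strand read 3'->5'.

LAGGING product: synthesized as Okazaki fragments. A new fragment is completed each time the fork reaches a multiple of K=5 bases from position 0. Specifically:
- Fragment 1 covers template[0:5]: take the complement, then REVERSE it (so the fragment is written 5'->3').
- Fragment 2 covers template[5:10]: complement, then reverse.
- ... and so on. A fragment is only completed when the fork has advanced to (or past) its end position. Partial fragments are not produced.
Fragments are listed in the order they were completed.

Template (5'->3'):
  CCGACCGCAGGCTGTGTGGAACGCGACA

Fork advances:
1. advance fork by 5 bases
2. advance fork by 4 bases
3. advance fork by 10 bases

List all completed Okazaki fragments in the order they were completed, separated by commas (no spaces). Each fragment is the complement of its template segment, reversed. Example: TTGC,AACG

Step 1: advance 5 -> fork_pos = 0 + 5 = 5. Reached multiple(s) of 5: 5 -> fragment 1 completed (1 total).
Step 2: advance 4 -> fork_pos = 5 + 4 = 9. Next multiple of 5 is 10 (not reached); still 1 fragment(s).
Step 3: advance 10 -> fork_pos = 9 + 10 = 19. Reached multiple(s) of 5: 10, 15 -> fragments 2-3 completed (3 total).
Final fork_pos = 19, so 3 fragment(s) are complete. Build each: template segment -> complement -> reverse.
Fragment 1: template[0:5] = CCGAC -> complement GGCTG -> reversed GTCGG
Fragment 2: template[5:10] = CGCAG -> complement GCGTC -> reversed CTGCG
Fragment 3: template[10:15] = GCTGT -> complement CGACA -> reversed ACAGC

Answer: GTCGG,CTGCG,ACAGC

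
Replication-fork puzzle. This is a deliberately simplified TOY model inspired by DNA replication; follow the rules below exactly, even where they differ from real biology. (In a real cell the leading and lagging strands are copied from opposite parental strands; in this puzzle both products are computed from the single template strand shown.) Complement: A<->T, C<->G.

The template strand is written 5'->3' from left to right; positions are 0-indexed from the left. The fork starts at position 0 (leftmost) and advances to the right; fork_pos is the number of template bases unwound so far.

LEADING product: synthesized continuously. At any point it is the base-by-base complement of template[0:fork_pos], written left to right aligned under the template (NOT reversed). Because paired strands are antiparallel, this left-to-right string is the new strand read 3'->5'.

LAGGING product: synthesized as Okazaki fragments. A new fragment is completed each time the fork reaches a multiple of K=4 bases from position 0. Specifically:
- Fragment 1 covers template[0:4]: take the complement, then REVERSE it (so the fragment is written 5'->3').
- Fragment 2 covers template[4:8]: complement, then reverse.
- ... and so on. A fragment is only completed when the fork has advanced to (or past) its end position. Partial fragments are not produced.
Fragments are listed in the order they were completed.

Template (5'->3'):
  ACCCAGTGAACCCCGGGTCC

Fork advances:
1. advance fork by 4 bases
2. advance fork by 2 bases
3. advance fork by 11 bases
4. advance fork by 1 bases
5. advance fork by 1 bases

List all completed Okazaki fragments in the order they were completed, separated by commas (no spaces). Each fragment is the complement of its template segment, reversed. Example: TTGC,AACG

Step 1: advance 4 -> fork_pos = 0 + 4 = 4. Reached multiple(s) of 4: 4 -> fragment 1 completed (1 total).
Step 2: advance 2 -> fork_pos = 4 + 2 = 6. Next multiple of 4 is 8 (not reached); still 1 fragment(s).
Step 3: advance 11 -> fork_pos = 6 + 11 = 17. Reached multiple(s) of 4: 8, 12, 16 -> fragments 2-4 completed (4 total).
Step 4: advance 1 -> fork_pos = 17 + 1 = 18. Next multiple of 4 is 20 (not reached); still 4 fragment(s).
Step 5: advance 1 -> fork_pos = 18 + 1 = 19. Next multiple of 4 is 20 (not reached); still 4 fragment(s).
Final fork_pos = 19, so 4 fragment(s) are complete. Build each: template segment -> complement -> reverse.
Fragment 1: template[0:4] = ACCC -> complement TGGG -> reversed GGGT
Fragment 2: template[4:8] = AGTG -> complement TCAC -> reversed CACT
Fragment 3: template[8:12] = AACC -> complement TTGG -> reversed GGTT
Fragment 4: template[12:16] = CCGG -> complement GGCC -> reversed CCGG

Answer: GGGT,CACT,GGTT,CCGG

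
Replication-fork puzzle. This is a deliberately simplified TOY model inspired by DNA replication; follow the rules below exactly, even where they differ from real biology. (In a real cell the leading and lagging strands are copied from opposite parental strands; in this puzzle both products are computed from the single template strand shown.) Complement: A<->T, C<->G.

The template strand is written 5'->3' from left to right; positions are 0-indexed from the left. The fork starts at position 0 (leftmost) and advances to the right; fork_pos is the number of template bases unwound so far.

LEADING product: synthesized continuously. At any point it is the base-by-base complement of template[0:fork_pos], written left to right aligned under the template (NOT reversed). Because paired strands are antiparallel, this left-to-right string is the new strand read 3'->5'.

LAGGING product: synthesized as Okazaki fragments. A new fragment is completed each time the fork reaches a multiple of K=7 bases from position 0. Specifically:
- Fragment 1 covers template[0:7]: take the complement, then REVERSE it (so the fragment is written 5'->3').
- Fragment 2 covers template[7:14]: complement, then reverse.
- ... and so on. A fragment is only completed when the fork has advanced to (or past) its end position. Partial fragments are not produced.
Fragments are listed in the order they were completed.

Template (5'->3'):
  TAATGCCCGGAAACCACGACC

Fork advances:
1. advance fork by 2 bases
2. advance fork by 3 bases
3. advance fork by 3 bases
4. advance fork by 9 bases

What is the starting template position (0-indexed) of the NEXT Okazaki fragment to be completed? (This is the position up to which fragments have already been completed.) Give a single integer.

Answer: 14

Derivation:
Step 1: advance 2 -> fork_pos = 0 + 2 = 2. Next multiple of 7 is 7 (not reached); still 0 fragment(s).
Step 2: advance 3 -> fork_pos = 2 + 3 = 5. Next multiple of 7 is 7 (not reached); still 0 fragment(s).
Step 3: advance 3 -> fork_pos = 5 + 3 = 8. Reached multiple(s) of 7: 7 -> fragment 1 completed (1 total).
Step 4: advance 9 -> fork_pos = 8 + 9 = 17. Reached multiple(s) of 7: 14 -> fragment 2 completed (2 total).
2 fragment(s) completed, covering template[0:14] (2 x 7 = 14). The next fragment, fragment 3, covers template[14:21], so it starts at position 14.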